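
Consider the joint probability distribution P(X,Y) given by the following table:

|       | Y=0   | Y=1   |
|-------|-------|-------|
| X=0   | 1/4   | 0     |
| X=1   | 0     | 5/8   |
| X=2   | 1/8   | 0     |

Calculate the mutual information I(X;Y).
Marginal P(X) (row sums):
  P(X=0) = 1/4 + 0 = 1/4
  P(X=1) = 0 + 5/8 = 5/8
  P(X=2) = 1/8 + 0 = 1/8
Marginal P(Y) (column sums):
  P(Y=0) = 1/4 + 0 + 1/8 = 3/8
  P(Y=1) = 0 + 5/8 + 0 = 5/8

H(X) = -[(1/4)·log₂(1/4) + (5/8)·log₂(5/8) + (1/8)·log₂(1/8)]
  = 0.5000 + 0.4238 + 0.3750
  = 1.2988 bits
H(Y) = -[(3/8)·log₂(3/8) + (5/8)·log₂(5/8)]
  = 0.5306 + 0.4238
  = 0.9544 bits
H(X,Y) = -[(1/4)·log₂(1/4) + (5/8)·log₂(5/8) + (1/8)·log₂(1/8)]
  = 0.5000 + 0.4238 + 0.3750
  = 1.2988 bits

I(X;Y) = H(X) + H(Y) - H(X,Y)
  = 1.2988 + 0.9544 - 1.2988
  = 0.9544 bits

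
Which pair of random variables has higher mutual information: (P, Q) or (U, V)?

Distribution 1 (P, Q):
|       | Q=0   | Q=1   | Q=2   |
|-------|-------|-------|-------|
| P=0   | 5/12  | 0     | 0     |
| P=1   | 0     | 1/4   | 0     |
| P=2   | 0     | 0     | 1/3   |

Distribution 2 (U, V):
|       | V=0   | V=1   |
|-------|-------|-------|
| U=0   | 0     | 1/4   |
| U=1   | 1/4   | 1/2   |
Distribution 1 (P, Q):
Marginal P(P) (row sums):
  P(P=0) = 5/12 + 0 + 0 = 5/12
  P(P=1) = 0 + 1/4 + 0 = 1/4
  P(P=2) = 0 + 0 + 1/3 = 1/3
Marginal P(Q) (column sums):
  P(Q=0) = 5/12 + 0 + 0 = 5/12
  P(Q=1) = 0 + 1/4 + 0 = 1/4
  P(Q=2) = 0 + 0 + 1/3 = 1/3

H(P) = -[(5/12)·log₂(5/12) + (1/4)·log₂(1/4) + (1/3)·log₂(1/3)]
  = 0.5263 + 0.5000 + 0.5283
  = 1.5546 bits
H(Q) = -[(5/12)·log₂(5/12) + (1/4)·log₂(1/4) + (1/3)·log₂(1/3)]
  = 0.5263 + 0.5000 + 0.5283
  = 1.5546 bits
H(P,Q) = -[(5/12)·log₂(5/12) + (1/4)·log₂(1/4) + (1/3)·log₂(1/3)]
  = 0.5263 + 0.5000 + 0.5283
  = 1.5546 bits

I(P;Q) = H(P) + H(Q) - H(P,Q)
  = 1.5546 + 1.5546 - 1.5546
  = 1.5546 bits

Distribution 2 (U, V):
Marginal P(U) (row sums):
  P(U=0) = 0 + 1/4 = 1/4
  P(U=1) = 1/4 + 1/2 = 3/4
Marginal P(V) (column sums):
  P(V=0) = 0 + 1/4 = 1/4
  P(V=1) = 1/4 + 1/2 = 3/4

H(U) = -[(1/4)·log₂(1/4) + (3/4)·log₂(3/4)]
  = 0.5000 + 0.3113
  = 0.8113 bits
H(V) = -[(1/4)·log₂(1/4) + (3/4)·log₂(3/4)]
  = 0.5000 + 0.3113
  = 0.8113 bits
H(U,V) = -[(1/4)·log₂(1/4) + (1/4)·log₂(1/4) + (1/2)·log₂(1/2)]
  = 0.5000 + 0.5000 + 0.5000
  = 1.5000 bits

I(U;V) = H(U) + H(V) - H(U,V)
  = 0.8113 + 0.8113 - 1.5000
  = 0.1226 bits

I(P;Q) = 1.5546 bits > I(U;V) = 0.1226 bits, so (P, Q) has the higher mutual information (stronger dependence).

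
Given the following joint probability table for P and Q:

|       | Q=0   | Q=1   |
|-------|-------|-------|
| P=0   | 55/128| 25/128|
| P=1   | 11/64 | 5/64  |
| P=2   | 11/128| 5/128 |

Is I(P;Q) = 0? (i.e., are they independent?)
Marginal P(P) (row sums):
  P(P=0) = 55/128 + 25/128 = 5/8
  P(P=1) = 11/64 + 5/64 = 1/4
  P(P=2) = 11/128 + 5/128 = 1/8
Marginal P(Q) (column sums):
  P(Q=0) = 55/128 + 11/64 + 11/128 = 11/16
  P(Q=1) = 25/128 + 5/64 + 5/128 = 5/16

P and Q are independent iff P(P=i,Q=j) = P(P=i)·P(Q=j) for every cell.
  P(P=0)·P(Q=0) = 5/8 × 11/16 = 55/128 = P(P=0,Q=0) ✓
  P(P=0)·P(Q=1) = 5/8 × 5/16 = 25/128 = P(P=0,Q=1) ✓
  P(P=1)·P(Q=0) = 1/4 × 11/16 = 11/64 = P(P=1,Q=0) ✓
  P(P=1)·P(Q=1) = 1/4 × 5/16 = 5/64 = P(P=1,Q=1) ✓
  P(P=2)·P(Q=0) = 1/8 × 11/16 = 11/128 = P(P=2,Q=0) ✓
  P(P=2)·P(Q=1) = 1/8 × 5/16 = 5/128 = P(P=2,Q=1) ✓

Yes, P and Q are independent: every cell factors, so I(P;Q) = 0 bits.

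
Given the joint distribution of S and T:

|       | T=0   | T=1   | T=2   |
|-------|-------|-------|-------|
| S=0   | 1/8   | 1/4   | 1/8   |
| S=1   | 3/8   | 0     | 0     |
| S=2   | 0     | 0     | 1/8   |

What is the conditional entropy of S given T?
Marginal P(T) (column sums):
  P(T=0) = 1/8 + 3/8 + 0 = 1/2
  P(T=1) = 1/4 + 0 + 0 = 1/4
  P(T=2) = 1/8 + 0 + 1/8 = 1/4

H(S|T) = -Σ P(S,T)·log₂ P(S|T), where P(S|T) = P(S,T) / P(T)
  (cells with P(S,T) = 0 contribute 0)
  (S=0,T=0): P(S|T) = (1/8)/(1/2) = 1/4;  -(1/8)·log₂(1/4) = 0.2500
  (S=0,T=1): P(S|T) = (1/4)/(1/4) = 1;  -(1/4)·log₂(1) = 0.0000
  (S=0,T=2): P(S|T) = (1/8)/(1/4) = 1/2;  -(1/8)·log₂(1/2) = 0.1250
  (S=1,T=0): P(S|T) = (3/8)/(1/2) = 3/4;  -(3/8)·log₂(3/4) = 0.1556
  (S=2,T=2): P(S|T) = (1/8)/(1/4) = 1/2;  -(1/8)·log₂(1/2) = 0.1250
H(S|T) = 0.2500 + 0.0000 + 0.1250 + 0.1556 + 0.1250
  = 0.6556 bits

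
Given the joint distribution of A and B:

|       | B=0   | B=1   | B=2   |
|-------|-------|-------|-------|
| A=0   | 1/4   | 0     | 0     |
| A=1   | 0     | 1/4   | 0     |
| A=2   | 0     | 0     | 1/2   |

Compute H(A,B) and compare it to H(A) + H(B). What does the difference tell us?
Marginal P(A) (row sums):
  P(A=0) = 1/4 + 0 + 0 = 1/4
  P(A=1) = 0 + 1/4 + 0 = 1/4
  P(A=2) = 0 + 0 + 1/2 = 1/2
Marginal P(B) (column sums):
  P(B=0) = 1/4 + 0 + 0 = 1/4
  P(B=1) = 0 + 1/4 + 0 = 1/4
  P(B=2) = 0 + 0 + 1/2 = 1/2

H(A,B) = -[(1/4)·log₂(1/4) + (1/4)·log₂(1/4) + (1/2)·log₂(1/2)]
  = 0.5000 + 0.5000 + 0.5000
  = 1.5000 bits
H(A) = -[(1/4)·log₂(1/4) + (1/4)·log₂(1/4) + (1/2)·log₂(1/2)]
  = 0.5000 + 0.5000 + 0.5000
  = 1.5000 bits
H(B) = -[(1/4)·log₂(1/4) + (1/4)·log₂(1/4) + (1/2)·log₂(1/2)]
  = 0.5000 + 0.5000 + 0.5000
  = 1.5000 bits

H(A) + H(B) = 1.5000 + 1.5000 = 3.0000 bits
Difference: H(A) + H(B) - H(A,B) = 3.0000 - 1.5000 = 1.5000 bits = I(A;B)

The difference is the mutual information; it is positive here, so A and B are dependent (knowing one reduces uncertainty about the other by 1.5000 bits).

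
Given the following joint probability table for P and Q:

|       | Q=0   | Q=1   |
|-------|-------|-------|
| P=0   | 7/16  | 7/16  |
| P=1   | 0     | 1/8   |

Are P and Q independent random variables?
Marginal P(P) (row sums):
  P(P=0) = 7/16 + 7/16 = 7/8
  P(P=1) = 0 + 1/8 = 1/8
Marginal P(Q) (column sums):
  P(Q=0) = 7/16 + 0 = 7/16
  P(Q=1) = 7/16 + 1/8 = 9/16

P and Q are independent iff P(P=i,Q=j) = P(P=i)·P(Q=j) for every cell.
  P(P=0)·P(Q=0) = 7/8 × 7/16 = 49/128, but P(P=0,Q=0) = 7/16 ✗

No, P and Q are not independent. Quantitatively, I(P;Q) > 0:

H(P) = -[(7/8)·log₂(7/8) + (1/8)·log₂(1/8)]
  = 0.1686 + 0.3750
  = 0.5436 bits
H(Q) = -[(7/16)·log₂(7/16) + (9/16)·log₂(9/16)]
  = 0.5218 + 0.4669
  = 0.9887 bits
H(P,Q) = -[(7/16)·log₂(7/16) + (7/16)·log₂(7/16) + (1/8)·log₂(1/8)]
  = 0.5218 + 0.5218 + 0.3750
  = 1.4186 bits
I(P;Q) = H(P) + H(Q) - H(P,Q) = 0.5436 + 0.9887 - 1.4186 = 0.1137 bits > 0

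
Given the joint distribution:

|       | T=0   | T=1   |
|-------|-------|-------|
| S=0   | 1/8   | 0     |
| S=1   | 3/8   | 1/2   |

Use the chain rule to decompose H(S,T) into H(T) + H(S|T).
By the chain rule: H(S,T) = H(T) + H(S|T)

Marginal P(T) (column sums):
  P(T=0) = 1/8 + 3/8 = 1/2
  P(T=1) = 0 + 1/2 = 1/2
H(T) = -[(1/2)·log₂(1/2) + (1/2)·log₂(1/2)]
  = 0.5000 + 0.5000
  = 1.0000 bits
H(S|T) = -Σ P(S,T)·log₂ P(S|T), where P(S|T) = P(S,T) / P(T)
  (cells with P(S,T) = 0 contribute 0)
  (S=0,T=0): P(S|T) = (1/8)/(1/2) = 1/4;  -(1/8)·log₂(1/4) = 0.2500
  (S=1,T=0): P(S|T) = (3/8)/(1/2) = 3/4;  -(3/8)·log₂(3/4) = 0.1556
  (S=1,T=1): P(S|T) = (1/2)/(1/2) = 1;  -(1/2)·log₂(1) = 0.0000
H(S|T) = 0.2500 + 0.1556 + 0.0000
  = 0.4056 bits

H(S,T) = H(T) + H(S|T) = 1.0000 + 0.4056 = 1.4056 bits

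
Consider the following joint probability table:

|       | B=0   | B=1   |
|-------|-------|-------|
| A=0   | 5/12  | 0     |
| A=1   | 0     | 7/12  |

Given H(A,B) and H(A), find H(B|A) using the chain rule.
From the chain rule: H(A,B) = H(A) + H(B|A)
Therefore: H(B|A) = H(A,B) - H(A)

H(A,B) = -[(5/12)·log₂(5/12) + (7/12)·log₂(7/12)]
  = 0.5263 + 0.4536
  = 0.9799 bits
Marginal P(A) (row sums):
  P(A=0) = 5/12 + 0 = 5/12
  P(A=1) = 0 + 7/12 = 7/12
H(A) = -[(5/12)·log₂(5/12) + (7/12)·log₂(7/12)]
  = 0.5263 + 0.4536
  = 0.9799 bits

H(B|A) = 0.9799 - 0.9799 = 0.0000 bits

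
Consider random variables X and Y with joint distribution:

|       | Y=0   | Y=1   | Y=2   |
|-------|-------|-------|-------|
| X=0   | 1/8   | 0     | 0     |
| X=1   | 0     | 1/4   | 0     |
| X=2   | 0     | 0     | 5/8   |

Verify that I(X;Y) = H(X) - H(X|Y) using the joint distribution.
Left side, from I(X;Y) = H(X) + H(Y) - H(X,Y):
Marginal P(X) (row sums):
  P(X=0) = 1/8 + 0 + 0 = 1/8
  P(X=1) = 0 + 1/4 + 0 = 1/4
  P(X=2) = 0 + 0 + 5/8 = 5/8
Marginal P(Y) (column sums):
  P(Y=0) = 1/8 + 0 + 0 = 1/8
  P(Y=1) = 0 + 1/4 + 0 = 1/4
  P(Y=2) = 0 + 0 + 5/8 = 5/8

H(X) = -[(1/8)·log₂(1/8) + (1/4)·log₂(1/4) + (5/8)·log₂(5/8)]
  = 0.3750 + 0.5000 + 0.4238
  = 1.2988 bits
H(Y) = -[(1/8)·log₂(1/8) + (1/4)·log₂(1/4) + (5/8)·log₂(5/8)]
  = 0.3750 + 0.5000 + 0.4238
  = 1.2988 bits
H(X,Y) = -[(1/8)·log₂(1/8) + (1/4)·log₂(1/4) + (5/8)·log₂(5/8)]
  = 0.3750 + 0.5000 + 0.4238
  = 1.2988 bits

I(X;Y) = H(X) + H(Y) - H(X,Y)
  = 1.2988 + 1.2988 - 1.2988
  = 1.2988 bits

Right side, with H(X|Y) computed directly from the conditional probabilities:
H(X|Y) = -Σ P(X,Y)·log₂ P(X|Y), where P(X|Y) = P(X,Y) / P(Y)
  (cells with P(X,Y) = 0 contribute 0)
  (X=0,Y=0): P(X|Y) = (1/8)/(1/8) = 1;  -(1/8)·log₂(1) = 0.0000
  (X=1,Y=1): P(X|Y) = (1/4)/(1/4) = 1;  -(1/4)·log₂(1) = 0.0000
  (X=2,Y=2): P(X|Y) = (5/8)/(5/8) = 1;  -(5/8)·log₂(1) = 0.0000
H(X|Y) = 0.0000 + 0.0000 + 0.0000
  = 0.0000 bits
H(X) - H(X|Y) = 1.2988 - 0.0000 = 1.2988 bits

Both sides equal 1.2988 bits, so I(X;Y) = H(X) - H(X|Y) ✓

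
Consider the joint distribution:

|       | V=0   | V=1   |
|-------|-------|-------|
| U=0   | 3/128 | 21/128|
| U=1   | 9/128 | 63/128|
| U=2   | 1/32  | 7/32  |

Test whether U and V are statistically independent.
Marginal P(U) (row sums):
  P(U=0) = 3/128 + 21/128 = 3/16
  P(U=1) = 9/128 + 63/128 = 9/16
  P(U=2) = 1/32 + 7/32 = 1/4
Marginal P(V) (column sums):
  P(V=0) = 3/128 + 9/128 + 1/32 = 1/8
  P(V=1) = 21/128 + 63/128 + 7/32 = 7/8

U and V are independent iff P(U=i,V=j) = P(U=i)·P(V=j) for every cell.
  P(U=0)·P(V=0) = 3/16 × 1/8 = 3/128 = P(U=0,V=0) ✓
  P(U=0)·P(V=1) = 3/16 × 7/8 = 21/128 = P(U=0,V=1) ✓
  P(U=1)·P(V=0) = 9/16 × 1/8 = 9/128 = P(U=1,V=0) ✓
  P(U=1)·P(V=1) = 9/16 × 7/8 = 63/128 = P(U=1,V=1) ✓
  P(U=2)·P(V=0) = 1/4 × 1/8 = 1/32 = P(U=2,V=0) ✓
  P(U=2)·P(V=1) = 1/4 × 7/8 = 7/32 = P(U=2,V=1) ✓

Yes, U and V are independent: every cell factors, so I(U;V) = 0 bits.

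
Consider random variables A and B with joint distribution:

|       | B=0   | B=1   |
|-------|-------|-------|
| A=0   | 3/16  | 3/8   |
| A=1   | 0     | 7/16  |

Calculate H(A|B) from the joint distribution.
Marginal P(B) (column sums):
  P(B=0) = 3/16 + 0 = 3/16
  P(B=1) = 3/8 + 7/16 = 13/16

H(A|B) = -Σ P(A,B)·log₂ P(A|B), where P(A|B) = P(A,B) / P(B)
  (cells with P(A,B) = 0 contribute 0)
  (A=0,B=0): P(A|B) = (3/16)/(3/16) = 1;  -(3/16)·log₂(1) = 0.0000
  (A=0,B=1): P(A|B) = (3/8)/(13/16) = 6/13;  -(3/8)·log₂(6/13) = 0.4183
  (A=1,B=1): P(A|B) = (7/16)/(13/16) = 7/13;  -(7/16)·log₂(7/13) = 0.3907
H(A|B) = 0.0000 + 0.4183 + 0.3907
  = 0.8090 bits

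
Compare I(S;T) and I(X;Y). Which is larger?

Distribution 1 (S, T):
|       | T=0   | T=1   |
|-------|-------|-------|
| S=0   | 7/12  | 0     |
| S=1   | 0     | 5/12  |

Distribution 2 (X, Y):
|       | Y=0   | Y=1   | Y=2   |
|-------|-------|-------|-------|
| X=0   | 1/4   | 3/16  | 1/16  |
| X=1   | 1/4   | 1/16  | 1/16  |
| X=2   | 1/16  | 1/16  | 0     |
Distribution 1 (S, T):
Marginal P(S) (row sums):
  P(S=0) = 7/12 + 0 = 7/12
  P(S=1) = 0 + 5/12 = 5/12
Marginal P(T) (column sums):
  P(T=0) = 7/12 + 0 = 7/12
  P(T=1) = 0 + 5/12 = 5/12

H(S) = -[(7/12)·log₂(7/12) + (5/12)·log₂(5/12)]
  = 0.4536 + 0.5263
  = 0.9799 bits
H(T) = -[(7/12)·log₂(7/12) + (5/12)·log₂(5/12)]
  = 0.4536 + 0.5263
  = 0.9799 bits
H(S,T) = -[(7/12)·log₂(7/12) + (5/12)·log₂(5/12)]
  = 0.4536 + 0.5263
  = 0.9799 bits

I(S;T) = H(S) + H(T) - H(S,T)
  = 0.9799 + 0.9799 - 0.9799
  = 0.9799 bits

Distribution 2 (X, Y):
Marginal P(X) (row sums):
  P(X=0) = 1/4 + 3/16 + 1/16 = 1/2
  P(X=1) = 1/4 + 1/16 + 1/16 = 3/8
  P(X=2) = 1/16 + 1/16 + 0 = 1/8
Marginal P(Y) (column sums):
  P(Y=0) = 1/4 + 1/4 + 1/16 = 9/16
  P(Y=1) = 3/16 + 1/16 + 1/16 = 5/16
  P(Y=2) = 1/16 + 1/16 + 0 = 1/8

H(X) = -[(1/2)·log₂(1/2) + (3/8)·log₂(3/8) + (1/8)·log₂(1/8)]
  = 0.5000 + 0.5306 + 0.3750
  = 1.4056 bits
H(Y) = -[(9/16)·log₂(9/16) + (5/16)·log₂(5/16) + (1/8)·log₂(1/8)]
  = 0.4669 + 0.5244 + 0.3750
  = 1.3663 bits
H(X,Y) = -[(1/4)·log₂(1/4) + (3/16)·log₂(3/16) + (1/16)·log₂(1/16) + (1/4)·log₂(1/4) + (1/16)·log₂(1/16) + (1/16)·log₂(1/16) + (1/16)·log₂(1/16) + (1/16)·log₂(1/16)]
  = 0.5000 + 0.4528 + 0.2500 + 0.5000 + 0.2500 + 0.2500 + 0.2500 + 0.2500
  = 2.7028 bits

I(X;Y) = H(X) + H(Y) - H(X,Y)
  = 1.4056 + 1.3663 - 2.7028
  = 0.0691 bits

I(S;T) = 0.9799 bits > I(X;Y) = 0.0691 bits, so (S, T) has the higher mutual information (stronger dependence).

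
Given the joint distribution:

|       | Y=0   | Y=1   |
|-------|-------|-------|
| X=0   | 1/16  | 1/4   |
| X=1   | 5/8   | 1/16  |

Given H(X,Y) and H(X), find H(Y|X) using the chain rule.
From the chain rule: H(X,Y) = H(X) + H(Y|X)
Therefore: H(Y|X) = H(X,Y) - H(X)

H(X,Y) = -[(1/16)·log₂(1/16) + (1/4)·log₂(1/4) + (5/8)·log₂(5/8) + (1/16)·log₂(1/16)]
  = 0.2500 + 0.5000 + 0.4238 + 0.2500
  = 1.4238 bits
Marginal P(X) (row sums):
  P(X=0) = 1/16 + 1/4 = 5/16
  P(X=1) = 5/8 + 1/16 = 11/16
H(X) = -[(5/16)·log₂(5/16) + (11/16)·log₂(11/16)]
  = 0.5244 + 0.3716
  = 0.8960 bits

H(Y|X) = 1.4238 - 0.8960 = 0.5278 bits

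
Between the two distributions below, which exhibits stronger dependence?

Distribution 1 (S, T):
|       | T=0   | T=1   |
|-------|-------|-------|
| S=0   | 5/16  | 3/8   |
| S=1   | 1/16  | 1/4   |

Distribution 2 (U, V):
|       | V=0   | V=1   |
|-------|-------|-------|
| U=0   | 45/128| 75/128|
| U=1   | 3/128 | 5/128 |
Distribution 1 (S, T):
Marginal P(S) (row sums):
  P(S=0) = 5/16 + 3/8 = 11/16
  P(S=1) = 1/16 + 1/4 = 5/16
Marginal P(T) (column sums):
  P(T=0) = 5/16 + 1/16 = 3/8
  P(T=1) = 3/8 + 1/4 = 5/8

H(S) = -[(11/16)·log₂(11/16) + (5/16)·log₂(5/16)]
  = 0.3716 + 0.5244
  = 0.8960 bits
H(T) = -[(3/8)·log₂(3/8) + (5/8)·log₂(5/8)]
  = 0.5306 + 0.4238
  = 0.9544 bits
H(S,T) = -[(5/16)·log₂(5/16) + (3/8)·log₂(3/8) + (1/16)·log₂(1/16) + (1/4)·log₂(1/4)]
  = 0.5244 + 0.5306 + 0.2500 + 0.5000
  = 1.8050 bits

I(S;T) = H(S) + H(T) - H(S,T)
  = 0.8960 + 0.9544 - 1.8050
  = 0.0454 bits

Distribution 2 (U, V):
Marginal P(U) (row sums):
  P(U=0) = 45/128 + 75/128 = 15/16
  P(U=1) = 3/128 + 5/128 = 1/16
Marginal P(V) (column sums):
  P(V=0) = 45/128 + 3/128 = 3/8
  P(V=1) = 75/128 + 5/128 = 5/8

H(U) = -[(15/16)·log₂(15/16) + (1/16)·log₂(1/16)]
  = 0.0873 + 0.2500
  = 0.3373 bits
H(V) = -[(3/8)·log₂(3/8) + (5/8)·log₂(5/8)]
  = 0.5306 + 0.4238
  = 0.9544 bits
H(U,V) = -[(45/128)·log₂(45/128) + (75/128)·log₂(75/128) + (3/128)·log₂(3/128) + (5/128)·log₂(5/128)]
  = 0.5302 + 0.4519 + 0.1269 + 0.1827
  = 1.2917 bits

I(U;V) = H(U) + H(V) - H(U,V)
  = 0.3373 + 0.9544 - 1.2917
  = 0.0000 bits

I(S;T) = 0.0454 bits > I(U;V) = 0.0000 bits, so (S, T) has the higher mutual information (stronger dependence).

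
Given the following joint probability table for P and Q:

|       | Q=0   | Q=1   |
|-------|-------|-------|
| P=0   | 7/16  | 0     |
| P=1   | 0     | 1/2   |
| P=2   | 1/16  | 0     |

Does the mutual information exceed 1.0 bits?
Marginal P(P) (row sums):
  P(P=0) = 7/16 + 0 = 7/16
  P(P=1) = 0 + 1/2 = 1/2
  P(P=2) = 1/16 + 0 = 1/16
Marginal P(Q) (column sums):
  P(Q=0) = 7/16 + 0 + 1/16 = 1/2
  P(Q=1) = 0 + 1/2 + 0 = 1/2

H(P) = -[(7/16)·log₂(7/16) + (1/2)·log₂(1/2) + (1/16)·log₂(1/16)]
  = 0.5218 + 0.5000 + 0.2500
  = 1.2718 bits
H(Q) = -[(1/2)·log₂(1/2) + (1/2)·log₂(1/2)]
  = 0.5000 + 0.5000
  = 1.0000 bits
H(P,Q) = -[(7/16)·log₂(7/16) + (1/2)·log₂(1/2) + (1/16)·log₂(1/16)]
  = 0.5218 + 0.5000 + 0.2500
  = 1.2718 bits

I(P;Q) = H(P) + H(Q) - H(P,Q)
  = 1.2718 + 1.0000 - 1.2718
  = 1.0000 bits

No. I(P;Q) = 1.0000 bits, which is ≤ 1.0 bits.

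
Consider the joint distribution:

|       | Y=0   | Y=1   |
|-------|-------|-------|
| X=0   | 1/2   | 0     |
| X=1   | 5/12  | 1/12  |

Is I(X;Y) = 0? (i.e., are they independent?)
Marginal P(X) (row sums):
  P(X=0) = 1/2 + 0 = 1/2
  P(X=1) = 5/12 + 1/12 = 1/2
Marginal P(Y) (column sums):
  P(Y=0) = 1/2 + 5/12 = 11/12
  P(Y=1) = 0 + 1/12 = 1/12

X and Y are independent iff P(X=i,Y=j) = P(X=i)·P(Y=j) for every cell.
  P(X=0)·P(Y=0) = 1/2 × 11/12 = 11/24, but P(X=0,Y=0) = 1/2 ✗

No, X and Y are not independent. Quantitatively, I(X;Y) > 0:

H(X) = -[(1/2)·log₂(1/2) + (1/2)·log₂(1/2)]
  = 0.5000 + 0.5000
  = 1.0000 bits
H(Y) = -[(11/12)·log₂(11/12) + (1/12)·log₂(1/12)]
  = 0.1151 + 0.2987
  = 0.4138 bits
H(X,Y) = -[(1/2)·log₂(1/2) + (5/12)·log₂(5/12) + (1/12)·log₂(1/12)]
  = 0.5000 + 0.5263 + 0.2987
  = 1.3250 bits
I(X;Y) = H(X) + H(Y) - H(X,Y) = 1.0000 + 0.4138 - 1.3250 = 0.0888 bits > 0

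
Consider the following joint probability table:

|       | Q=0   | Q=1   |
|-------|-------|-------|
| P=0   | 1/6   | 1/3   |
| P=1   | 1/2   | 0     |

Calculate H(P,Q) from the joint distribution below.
H(P,Q) = -Σ P(P,Q) log₂ P(P,Q), summed over the non-zero cells:
H(P,Q) = -[(1/6)·log₂(1/6) + (1/3)·log₂(1/3) + (1/2)·log₂(1/2)]
  = 0.4308 + 0.5283 + 0.5000
  = 1.4591 bits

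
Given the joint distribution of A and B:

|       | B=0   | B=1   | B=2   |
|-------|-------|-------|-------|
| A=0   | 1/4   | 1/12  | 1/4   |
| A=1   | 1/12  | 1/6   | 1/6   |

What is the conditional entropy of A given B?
Marginal P(B) (column sums):
  P(B=0) = 1/4 + 1/12 = 1/3
  P(B=1) = 1/12 + 1/6 = 1/4
  P(B=2) = 1/4 + 1/6 = 5/12

H(A|B) = -Σ P(A,B)·log₂ P(A|B), where P(A|B) = P(A,B) / P(B)
  (A=0,B=0): P(A|B) = (1/4)/(1/3) = 3/4;  -(1/4)·log₂(3/4) = 0.1038
  (A=0,B=1): P(A|B) = (1/12)/(1/4) = 1/3;  -(1/12)·log₂(1/3) = 0.1321
  (A=0,B=2): P(A|B) = (1/4)/(5/12) = 3/5;  -(1/4)·log₂(3/5) = 0.1842
  (A=1,B=0): P(A|B) = (1/12)/(1/3) = 1/4;  -(1/12)·log₂(1/4) = 0.1667
  (A=1,B=1): P(A|B) = (1/6)/(1/4) = 2/3;  -(1/6)·log₂(2/3) = 0.0975
  (A=1,B=2): P(A|B) = (1/6)/(5/12) = 2/5;  -(1/6)·log₂(2/5) = 0.2203
H(A|B) = 0.1038 + 0.1321 + 0.1842 + 0.1667 + 0.0975 + 0.2203
  = 0.9046 bits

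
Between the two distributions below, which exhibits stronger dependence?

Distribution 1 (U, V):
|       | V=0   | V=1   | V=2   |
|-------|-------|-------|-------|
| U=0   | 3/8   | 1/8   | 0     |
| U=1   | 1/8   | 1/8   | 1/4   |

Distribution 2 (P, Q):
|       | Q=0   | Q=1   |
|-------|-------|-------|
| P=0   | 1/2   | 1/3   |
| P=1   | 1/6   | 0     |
Distribution 1 (U, V):
Marginal P(U) (row sums):
  P(U=0) = 3/8 + 1/8 + 0 = 1/2
  P(U=1) = 1/8 + 1/8 + 1/4 = 1/2
Marginal P(V) (column sums):
  P(V=0) = 3/8 + 1/8 = 1/2
  P(V=1) = 1/8 + 1/8 = 1/4
  P(V=2) = 0 + 1/4 = 1/4

H(U) = -[(1/2)·log₂(1/2) + (1/2)·log₂(1/2)]
  = 0.5000 + 0.5000
  = 1.0000 bits
H(V) = -[(1/2)·log₂(1/2) + (1/4)·log₂(1/4) + (1/4)·log₂(1/4)]
  = 0.5000 + 0.5000 + 0.5000
  = 1.5000 bits
H(U,V) = -[(3/8)·log₂(3/8) + (1/8)·log₂(1/8) + (1/8)·log₂(1/8) + (1/8)·log₂(1/8) + (1/4)·log₂(1/4)]
  = 0.5306 + 0.3750 + 0.3750 + 0.3750 + 0.5000
  = 2.1556 bits

I(U;V) = H(U) + H(V) - H(U,V)
  = 1.0000 + 1.5000 - 2.1556
  = 0.3444 bits

Distribution 2 (P, Q):
Marginal P(P) (row sums):
  P(P=0) = 1/2 + 1/3 = 5/6
  P(P=1) = 1/6 + 0 = 1/6
Marginal P(Q) (column sums):
  P(Q=0) = 1/2 + 1/6 = 2/3
  P(Q=1) = 1/3 + 0 = 1/3

H(P) = -[(5/6)·log₂(5/6) + (1/6)·log₂(1/6)]
  = 0.2192 + 0.4308
  = 0.6500 bits
H(Q) = -[(2/3)·log₂(2/3) + (1/3)·log₂(1/3)]
  = 0.3900 + 0.5283
  = 0.9183 bits
H(P,Q) = -[(1/2)·log₂(1/2) + (1/3)·log₂(1/3) + (1/6)·log₂(1/6)]
  = 0.5000 + 0.5283 + 0.4308
  = 1.4591 bits

I(P;Q) = H(P) + H(Q) - H(P,Q)
  = 0.6500 + 0.9183 - 1.4591
  = 0.1092 bits

I(U;V) = 0.3444 bits > I(P;Q) = 0.1092 bits, so (U, V) has the higher mutual information (stronger dependence).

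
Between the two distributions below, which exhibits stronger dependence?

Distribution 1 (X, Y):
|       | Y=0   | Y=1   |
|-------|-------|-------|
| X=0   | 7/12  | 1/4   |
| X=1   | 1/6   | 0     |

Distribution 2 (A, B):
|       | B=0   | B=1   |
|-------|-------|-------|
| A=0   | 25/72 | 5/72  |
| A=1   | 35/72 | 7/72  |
Distribution 1 (X, Y):
Marginal P(X) (row sums):
  P(X=0) = 7/12 + 1/4 = 5/6
  P(X=1) = 1/6 + 0 = 1/6
Marginal P(Y) (column sums):
  P(Y=0) = 7/12 + 1/6 = 3/4
  P(Y=1) = 1/4 + 0 = 1/4

H(X) = -[(5/6)·log₂(5/6) + (1/6)·log₂(1/6)]
  = 0.2192 + 0.4308
  = 0.6500 bits
H(Y) = -[(3/4)·log₂(3/4) + (1/4)·log₂(1/4)]
  = 0.3113 + 0.5000
  = 0.8113 bits
H(X,Y) = -[(7/12)·log₂(7/12) + (1/4)·log₂(1/4) + (1/6)·log₂(1/6)]
  = 0.4536 + 0.5000 + 0.4308
  = 1.3844 bits

I(X;Y) = H(X) + H(Y) - H(X,Y)
  = 0.6500 + 0.8113 - 1.3844
  = 0.0769 bits

Distribution 2 (A, B):
Marginal P(A) (row sums):
  P(A=0) = 25/72 + 5/72 = 5/12
  P(A=1) = 35/72 + 7/72 = 7/12
Marginal P(B) (column sums):
  P(B=0) = 25/72 + 35/72 = 5/6
  P(B=1) = 5/72 + 7/72 = 1/6

H(A) = -[(5/12)·log₂(5/12) + (7/12)·log₂(7/12)]
  = 0.5263 + 0.4536
  = 0.9799 bits
H(B) = -[(5/6)·log₂(5/6) + (1/6)·log₂(1/6)]
  = 0.2192 + 0.4308
  = 0.6500 bits
H(A,B) = -[(25/72)·log₂(25/72) + (5/72)·log₂(5/72) + (35/72)·log₂(35/72) + (7/72)·log₂(7/72)]
  = 0.5299 + 0.2672 + 0.5059 + 0.3269
  = 1.6299 bits

I(A;B) = H(A) + H(B) - H(A,B)
  = 0.9799 + 0.6500 - 1.6299
  = 0.0000 bits

I(X;Y) = 0.0769 bits > I(A;B) = 0.0000 bits, so (X, Y) has the higher mutual information (stronger dependence).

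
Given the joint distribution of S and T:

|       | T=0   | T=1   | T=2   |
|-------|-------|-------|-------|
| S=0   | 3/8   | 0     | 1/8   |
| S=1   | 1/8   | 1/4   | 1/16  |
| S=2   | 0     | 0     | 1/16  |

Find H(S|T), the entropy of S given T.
Marginal P(T) (column sums):
  P(T=0) = 3/8 + 1/8 + 0 = 1/2
  P(T=1) = 0 + 1/4 + 0 = 1/4
  P(T=2) = 1/8 + 1/16 + 1/16 = 1/4

H(S|T) = -Σ P(S,T)·log₂ P(S|T), where P(S|T) = P(S,T) / P(T)
  (cells with P(S,T) = 0 contribute 0)
  (S=0,T=0): P(S|T) = (3/8)/(1/2) = 3/4;  -(3/8)·log₂(3/4) = 0.1556
  (S=0,T=2): P(S|T) = (1/8)/(1/4) = 1/2;  -(1/8)·log₂(1/2) = 0.1250
  (S=1,T=0): P(S|T) = (1/8)/(1/2) = 1/4;  -(1/8)·log₂(1/4) = 0.2500
  (S=1,T=1): P(S|T) = (1/4)/(1/4) = 1;  -(1/4)·log₂(1) = 0.0000
  (S=1,T=2): P(S|T) = (1/16)/(1/4) = 1/4;  -(1/16)·log₂(1/4) = 0.1250
  (S=2,T=2): P(S|T) = (1/16)/(1/4) = 1/4;  -(1/16)·log₂(1/4) = 0.1250
H(S|T) = 0.1556 + 0.1250 + 0.2500 + 0.0000 + 0.1250 + 0.1250
  = 0.7806 bits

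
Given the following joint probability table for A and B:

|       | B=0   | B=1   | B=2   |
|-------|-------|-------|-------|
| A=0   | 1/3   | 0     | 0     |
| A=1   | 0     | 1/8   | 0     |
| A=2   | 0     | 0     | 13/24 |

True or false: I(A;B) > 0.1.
Marginal P(A) (row sums):
  P(A=0) = 1/3 + 0 + 0 = 1/3
  P(A=1) = 0 + 1/8 + 0 = 1/8
  P(A=2) = 0 + 0 + 13/24 = 13/24
Marginal P(B) (column sums):
  P(B=0) = 1/3 + 0 + 0 = 1/3
  P(B=1) = 0 + 1/8 + 0 = 1/8
  P(B=2) = 0 + 0 + 13/24 = 13/24

H(A) = -[(1/3)·log₂(1/3) + (1/8)·log₂(1/8) + (13/24)·log₂(13/24)]
  = 0.5283 + 0.3750 + 0.4791
  = 1.3824 bits
H(B) = -[(1/3)·log₂(1/3) + (1/8)·log₂(1/8) + (13/24)·log₂(13/24)]
  = 0.5283 + 0.3750 + 0.4791
  = 1.3824 bits
H(A,B) = -[(1/3)·log₂(1/3) + (1/8)·log₂(1/8) + (13/24)·log₂(13/24)]
  = 0.5283 + 0.3750 + 0.4791
  = 1.3824 bits

I(A;B) = H(A) + H(B) - H(A,B)
  = 1.3824 + 1.3824 - 1.3824
  = 1.3824 bits

True. I(A;B) = 1.3824 bits, which is > 0.1 bits.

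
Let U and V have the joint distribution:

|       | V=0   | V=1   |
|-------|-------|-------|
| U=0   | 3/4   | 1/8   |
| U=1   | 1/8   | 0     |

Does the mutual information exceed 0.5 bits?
Marginal P(U) (row sums):
  P(U=0) = 3/4 + 1/8 = 7/8
  P(U=1) = 1/8 + 0 = 1/8
Marginal P(V) (column sums):
  P(V=0) = 3/4 + 1/8 = 7/8
  P(V=1) = 1/8 + 0 = 1/8

H(U) = -[(7/8)·log₂(7/8) + (1/8)·log₂(1/8)]
  = 0.1686 + 0.3750
  = 0.5436 bits
H(V) = -[(7/8)·log₂(7/8) + (1/8)·log₂(1/8)]
  = 0.1686 + 0.3750
  = 0.5436 bits
H(U,V) = -[(3/4)·log₂(3/4) + (1/8)·log₂(1/8) + (1/8)·log₂(1/8)]
  = 0.3113 + 0.3750 + 0.3750
  = 1.0613 bits

I(U;V) = H(U) + H(V) - H(U,V)
  = 0.5436 + 0.5436 - 1.0613
  = 0.0259 bits

No. I(U;V) = 0.0259 bits, which is ≤ 0.5 bits.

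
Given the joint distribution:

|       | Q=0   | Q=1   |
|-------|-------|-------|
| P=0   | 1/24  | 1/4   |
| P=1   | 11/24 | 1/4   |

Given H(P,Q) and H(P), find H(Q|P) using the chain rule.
From the chain rule: H(P,Q) = H(P) + H(Q|P)
Therefore: H(Q|P) = H(P,Q) - H(P)

H(P,Q) = -[(1/24)·log₂(1/24) + (1/4)·log₂(1/4) + (11/24)·log₂(11/24) + (1/4)·log₂(1/4)]
  = 0.1910 + 0.5000 + 0.5159 + 0.5000
  = 1.7069 bits
Marginal P(P) (row sums):
  P(P=0) = 1/24 + 1/4 = 7/24
  P(P=1) = 11/24 + 1/4 = 17/24
H(P) = -[(7/24)·log₂(7/24) + (17/24)·log₂(17/24)]
  = 0.5185 + 0.3524
  = 0.8709 bits

H(Q|P) = 1.7069 - 0.8709 = 0.8360 bits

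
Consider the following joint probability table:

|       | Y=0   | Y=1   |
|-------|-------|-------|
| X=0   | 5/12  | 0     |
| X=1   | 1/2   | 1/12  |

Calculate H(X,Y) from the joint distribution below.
H(X,Y) = -Σ P(X,Y) log₂ P(X,Y), summed over the non-zero cells:
H(X,Y) = -[(5/12)·log₂(5/12) + (1/2)·log₂(1/2) + (1/12)·log₂(1/12)]
  = 0.5263 + 0.5000 + 0.2987
  = 1.3250 bits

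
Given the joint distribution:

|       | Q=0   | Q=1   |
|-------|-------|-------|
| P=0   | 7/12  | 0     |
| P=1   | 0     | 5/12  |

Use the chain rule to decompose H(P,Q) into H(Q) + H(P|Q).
By the chain rule: H(P,Q) = H(Q) + H(P|Q)

Marginal P(Q) (column sums):
  P(Q=0) = 7/12 + 0 = 7/12
  P(Q=1) = 0 + 5/12 = 5/12
H(Q) = -[(7/12)·log₂(7/12) + (5/12)·log₂(5/12)]
  = 0.4536 + 0.5263
  = 0.9799 bits
H(P|Q) = -Σ P(P,Q)·log₂ P(P|Q), where P(P|Q) = P(P,Q) / P(Q)
  (cells with P(P,Q) = 0 contribute 0)
  (P=0,Q=0): P(P|Q) = (7/12)/(7/12) = 1;  -(7/12)·log₂(1) = 0.0000
  (P=1,Q=1): P(P|Q) = (5/12)/(5/12) = 1;  -(5/12)·log₂(1) = 0.0000
H(P|Q) = 0.0000 + 0.0000
  = 0.0000 bits

H(P,Q) = H(Q) + H(P|Q) = 0.9799 + 0.0000 = 0.9799 bits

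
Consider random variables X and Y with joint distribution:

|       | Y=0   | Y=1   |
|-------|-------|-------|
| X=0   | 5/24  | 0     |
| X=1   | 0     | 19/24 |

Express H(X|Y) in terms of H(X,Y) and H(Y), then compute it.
H(X|Y) = H(X,Y) - H(Y)

Marginal P(Y) (column sums):
  P(Y=0) = 5/24 + 0 = 5/24
  P(Y=1) = 0 + 19/24 = 19/24

H(X,Y) = -[(5/24)·log₂(5/24) + (19/24)·log₂(19/24)]
  = 0.4715 + 0.2668
  = 0.7383 bits
H(Y) = -[(5/24)·log₂(5/24) + (19/24)·log₂(19/24)]
  = 0.4715 + 0.2668
  = 0.7383 bits

H(X|Y) = 0.7383 - 0.7383 = 0.0000 bits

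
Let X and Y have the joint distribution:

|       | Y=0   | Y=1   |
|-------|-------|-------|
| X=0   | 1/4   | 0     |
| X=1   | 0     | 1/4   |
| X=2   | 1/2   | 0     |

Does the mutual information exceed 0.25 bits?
Marginal P(X) (row sums):
  P(X=0) = 1/4 + 0 = 1/4
  P(X=1) = 0 + 1/4 = 1/4
  P(X=2) = 1/2 + 0 = 1/2
Marginal P(Y) (column sums):
  P(Y=0) = 1/4 + 0 + 1/2 = 3/4
  P(Y=1) = 0 + 1/4 + 0 = 1/4

H(X) = -[(1/4)·log₂(1/4) + (1/4)·log₂(1/4) + (1/2)·log₂(1/2)]
  = 0.5000 + 0.5000 + 0.5000
  = 1.5000 bits
H(Y) = -[(3/4)·log₂(3/4) + (1/4)·log₂(1/4)]
  = 0.3113 + 0.5000
  = 0.8113 bits
H(X,Y) = -[(1/4)·log₂(1/4) + (1/4)·log₂(1/4) + (1/2)·log₂(1/2)]
  = 0.5000 + 0.5000 + 0.5000
  = 1.5000 bits

I(X;Y) = H(X) + H(Y) - H(X,Y)
  = 1.5000 + 0.8113 - 1.5000
  = 0.8113 bits

Yes. I(X;Y) = 0.8113 bits, which is > 0.25 bits.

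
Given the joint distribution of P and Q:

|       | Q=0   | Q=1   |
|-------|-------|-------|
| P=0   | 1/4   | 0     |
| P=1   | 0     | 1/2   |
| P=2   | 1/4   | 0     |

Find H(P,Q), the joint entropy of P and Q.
H(P,Q) = -Σ P(P,Q) log₂ P(P,Q), summed over the non-zero cells:
H(P,Q) = -[(1/4)·log₂(1/4) + (1/2)·log₂(1/2) + (1/4)·log₂(1/4)]
  = 0.5000 + 0.5000 + 0.5000
  = 1.5000 bits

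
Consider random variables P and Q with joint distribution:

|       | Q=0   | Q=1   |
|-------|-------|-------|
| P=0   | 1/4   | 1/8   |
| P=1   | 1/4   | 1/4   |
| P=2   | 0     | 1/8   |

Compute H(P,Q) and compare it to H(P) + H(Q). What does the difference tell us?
Marginal P(P) (row sums):
  P(P=0) = 1/4 + 1/8 = 3/8
  P(P=1) = 1/4 + 1/4 = 1/2
  P(P=2) = 0 + 1/8 = 1/8
Marginal P(Q) (column sums):
  P(Q=0) = 1/4 + 1/4 + 0 = 1/2
  P(Q=1) = 1/8 + 1/4 + 1/8 = 1/2

H(P,Q) = -[(1/4)·log₂(1/4) + (1/8)·log₂(1/8) + (1/4)·log₂(1/4) + (1/4)·log₂(1/4) + (1/8)·log₂(1/8)]
  = 0.5000 + 0.3750 + 0.5000 + 0.5000 + 0.3750
  = 2.2500 bits
H(P) = -[(3/8)·log₂(3/8) + (1/2)·log₂(1/2) + (1/8)·log₂(1/8)]
  = 0.5306 + 0.5000 + 0.3750
  = 1.4056 bits
H(Q) = -[(1/2)·log₂(1/2) + (1/2)·log₂(1/2)]
  = 0.5000 + 0.5000
  = 1.0000 bits

H(P) + H(Q) = 1.4056 + 1.0000 = 2.4056 bits
Difference: H(P) + H(Q) - H(P,Q) = 2.4056 - 2.2500 = 0.1556 bits = I(P;Q)

The difference is the mutual information; it is positive here, so P and Q are dependent (knowing one reduces uncertainty about the other by 0.1556 bits).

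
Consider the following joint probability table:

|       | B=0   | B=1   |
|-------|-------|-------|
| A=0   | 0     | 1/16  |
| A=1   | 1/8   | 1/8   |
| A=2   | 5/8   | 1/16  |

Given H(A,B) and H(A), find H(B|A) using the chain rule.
From the chain rule: H(A,B) = H(A) + H(B|A)
Therefore: H(B|A) = H(A,B) - H(A)

H(A,B) = -[(1/16)·log₂(1/16) + (1/8)·log₂(1/8) + (1/8)·log₂(1/8) + (5/8)·log₂(5/8) + (1/16)·log₂(1/16)]
  = 0.2500 + 0.3750 + 0.3750 + 0.4238 + 0.2500
  = 1.6738 bits
Marginal P(A) (row sums):
  P(A=0) = 0 + 1/16 = 1/16
  P(A=1) = 1/8 + 1/8 = 1/4
  P(A=2) = 5/8 + 1/16 = 11/16
H(A) = -[(1/16)·log₂(1/16) + (1/4)·log₂(1/4) + (11/16)·log₂(11/16)]
  = 0.2500 + 0.5000 + 0.3716
  = 1.1216 bits

H(B|A) = 1.6738 - 1.1216 = 0.5522 bits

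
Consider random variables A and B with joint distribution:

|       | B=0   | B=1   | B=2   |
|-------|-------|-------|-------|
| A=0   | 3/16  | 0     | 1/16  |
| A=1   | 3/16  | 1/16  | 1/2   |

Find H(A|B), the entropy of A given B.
Marginal P(B) (column sums):
  P(B=0) = 3/16 + 3/16 = 3/8
  P(B=1) = 0 + 1/16 = 1/16
  P(B=2) = 1/16 + 1/2 = 9/16

H(A|B) = -Σ P(A,B)·log₂ P(A|B), where P(A|B) = P(A,B) / P(B)
  (cells with P(A,B) = 0 contribute 0)
  (A=0,B=0): P(A|B) = (3/16)/(3/8) = 1/2;  -(3/16)·log₂(1/2) = 0.1875
  (A=0,B=2): P(A|B) = (1/16)/(9/16) = 1/9;  -(1/16)·log₂(1/9) = 0.1981
  (A=1,B=0): P(A|B) = (3/16)/(3/8) = 1/2;  -(3/16)·log₂(1/2) = 0.1875
  (A=1,B=1): P(A|B) = (1/16)/(1/16) = 1;  -(1/16)·log₂(1) = 0.0000
  (A=1,B=2): P(A|B) = (1/2)/(9/16) = 8/9;  -(1/2)·log₂(8/9) = 0.0850
H(A|B) = 0.1875 + 0.1981 + 0.1875 + 0.0000 + 0.0850
  = 0.6581 bits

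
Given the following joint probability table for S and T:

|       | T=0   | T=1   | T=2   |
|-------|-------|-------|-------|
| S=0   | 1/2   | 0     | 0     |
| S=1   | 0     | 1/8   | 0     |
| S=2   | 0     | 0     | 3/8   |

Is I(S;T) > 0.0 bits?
Marginal P(S) (row sums):
  P(S=0) = 1/2 + 0 + 0 = 1/2
  P(S=1) = 0 + 1/8 + 0 = 1/8
  P(S=2) = 0 + 0 + 3/8 = 3/8
Marginal P(T) (column sums):
  P(T=0) = 1/2 + 0 + 0 = 1/2
  P(T=1) = 0 + 1/8 + 0 = 1/8
  P(T=2) = 0 + 0 + 3/8 = 3/8

H(S) = -[(1/2)·log₂(1/2) + (1/8)·log₂(1/8) + (3/8)·log₂(3/8)]
  = 0.5000 + 0.3750 + 0.5306
  = 1.4056 bits
H(T) = -[(1/2)·log₂(1/2) + (1/8)·log₂(1/8) + (3/8)·log₂(3/8)]
  = 0.5000 + 0.3750 + 0.5306
  = 1.4056 bits
H(S,T) = -[(1/2)·log₂(1/2) + (1/8)·log₂(1/8) + (3/8)·log₂(3/8)]
  = 0.5000 + 0.3750 + 0.5306
  = 1.4056 bits

I(S;T) = H(S) + H(T) - H(S,T)
  = 1.4056 + 1.4056 - 1.4056
  = 1.4056 bits

Yes. I(S;T) = 1.4056 bits, which is > 0.0 bits.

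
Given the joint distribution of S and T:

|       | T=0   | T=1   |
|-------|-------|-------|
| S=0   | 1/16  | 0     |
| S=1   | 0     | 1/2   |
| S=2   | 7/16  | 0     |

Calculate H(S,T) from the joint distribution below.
H(S,T) = -Σ P(S,T) log₂ P(S,T), summed over the non-zero cells:
H(S,T) = -[(1/16)·log₂(1/16) + (1/2)·log₂(1/2) + (7/16)·log₂(7/16)]
  = 0.2500 + 0.5000 + 0.5218
  = 1.2718 bits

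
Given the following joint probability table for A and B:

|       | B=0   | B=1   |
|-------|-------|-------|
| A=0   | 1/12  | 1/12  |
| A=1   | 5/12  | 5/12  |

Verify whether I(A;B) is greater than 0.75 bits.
Marginal P(A) (row sums):
  P(A=0) = 1/12 + 1/12 = 1/6
  P(A=1) = 5/12 + 5/12 = 5/6
Marginal P(B) (column sums):
  P(B=0) = 1/12 + 5/12 = 1/2
  P(B=1) = 1/12 + 5/12 = 1/2

H(A) = -[(1/6)·log₂(1/6) + (5/6)·log₂(5/6)]
  = 0.4308 + 0.2192
  = 0.6500 bits
H(B) = -[(1/2)·log₂(1/2) + (1/2)·log₂(1/2)]
  = 0.5000 + 0.5000
  = 1.0000 bits
H(A,B) = -[(1/12)·log₂(1/12) + (1/12)·log₂(1/12) + (5/12)·log₂(5/12) + (5/12)·log₂(5/12)]
  = 0.2987 + 0.2987 + 0.5263 + 0.5263
  = 1.6500 bits

I(A;B) = H(A) + H(B) - H(A,B)
  = 0.6500 + 1.0000 - 1.6500
  = 0.0000 bits

No. I(A;B) = 0.0000 bits, which is ≤ 0.75 bits.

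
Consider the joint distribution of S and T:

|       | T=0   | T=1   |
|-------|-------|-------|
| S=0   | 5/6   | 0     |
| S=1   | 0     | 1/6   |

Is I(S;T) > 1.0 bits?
Marginal P(S) (row sums):
  P(S=0) = 5/6 + 0 = 5/6
  P(S=1) = 0 + 1/6 = 1/6
Marginal P(T) (column sums):
  P(T=0) = 5/6 + 0 = 5/6
  P(T=1) = 0 + 1/6 = 1/6

H(S) = -[(5/6)·log₂(5/6) + (1/6)·log₂(1/6)]
  = 0.2192 + 0.4308
  = 0.6500 bits
H(T) = -[(5/6)·log₂(5/6) + (1/6)·log₂(1/6)]
  = 0.2192 + 0.4308
  = 0.6500 bits
H(S,T) = -[(5/6)·log₂(5/6) + (1/6)·log₂(1/6)]
  = 0.2192 + 0.4308
  = 0.6500 bits

I(S;T) = H(S) + H(T) - H(S,T)
  = 0.6500 + 0.6500 - 0.6500
  = 0.6500 bits

No. I(S;T) = 0.6500 bits, which is ≤ 1.0 bits.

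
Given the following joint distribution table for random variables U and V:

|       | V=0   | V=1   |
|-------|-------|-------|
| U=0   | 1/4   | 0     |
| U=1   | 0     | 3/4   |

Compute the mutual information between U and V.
Marginal P(U) (row sums):
  P(U=0) = 1/4 + 0 = 1/4
  P(U=1) = 0 + 3/4 = 3/4
Marginal P(V) (column sums):
  P(V=0) = 1/4 + 0 = 1/4
  P(V=1) = 0 + 3/4 = 3/4

H(U) = -[(1/4)·log₂(1/4) + (3/4)·log₂(3/4)]
  = 0.5000 + 0.3113
  = 0.8113 bits
H(V) = -[(1/4)·log₂(1/4) + (3/4)·log₂(3/4)]
  = 0.5000 + 0.3113
  = 0.8113 bits
H(U,V) = -[(1/4)·log₂(1/4) + (3/4)·log₂(3/4)]
  = 0.5000 + 0.3113
  = 0.8113 bits

I(U;V) = H(U) + H(V) - H(U,V)
  = 0.8113 + 0.8113 - 0.8113
  = 0.8113 bits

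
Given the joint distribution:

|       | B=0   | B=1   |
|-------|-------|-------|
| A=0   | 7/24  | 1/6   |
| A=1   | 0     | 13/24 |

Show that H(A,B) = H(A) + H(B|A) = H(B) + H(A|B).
Marginal P(A) (row sums):
  P(A=0) = 7/24 + 1/6 = 11/24
  P(A=1) = 0 + 13/24 = 13/24
Marginal P(B) (column sums):
  P(B=0) = 7/24 + 0 = 7/24
  P(B=1) = 1/6 + 13/24 = 17/24

Decomposition 1: H(A) + H(B|A)
H(A) = -[(11/24)·log₂(11/24) + (13/24)·log₂(13/24)]
  = 0.5159 + 0.4791
  = 0.9950 bits
H(B|A) = -Σ P(A,B)·log₂ P(B|A), where P(B|A) = P(A,B) / P(A)
  (cells with P(A,B) = 0 contribute 0)
  (A=0,B=0): P(B|A) = (7/24)/(11/24) = 7/11;  -(7/24)·log₂(7/11) = 0.1902
  (A=0,B=1): P(B|A) = (1/6)/(11/24) = 4/11;  -(1/6)·log₂(4/11) = 0.2432
  (A=1,B=1): P(B|A) = (13/24)/(13/24) = 1;  -(13/24)·log₂(1) = 0.0000
H(B|A) = 0.1902 + 0.2432 + 0.0000
  = 0.4334 bits
H(A) + H(B|A) = 0.9950 + 0.4334 = 1.4284 bits

Decomposition 2: H(B) + H(A|B)
H(B) = -[(7/24)·log₂(7/24) + (17/24)·log₂(17/24)]
  = 0.5185 + 0.3524
  = 0.8709 bits
H(A|B) = -Σ P(A,B)·log₂ P(A|B), where P(A|B) = P(A,B) / P(B)
  (cells with P(A,B) = 0 contribute 0)
  (A=0,B=0): P(A|B) = (7/24)/(7/24) = 1;  -(7/24)·log₂(1) = 0.0000
  (A=0,B=1): P(A|B) = (1/6)/(17/24) = 4/17;  -(1/6)·log₂(4/17) = 0.3479
  (A=1,B=1): P(A|B) = (13/24)/(17/24) = 13/17;  -(13/24)·log₂(13/17) = 0.2096
H(A|B) = 0.0000 + 0.3479 + 0.2096
  = 0.5575 bits
H(B) + H(A|B) = 0.8709 + 0.5575 = 1.4284 bits

Direct computation of the joint entropy:
H(A,B) = -[(7/24)·log₂(7/24) + (1/6)·log₂(1/6) + (13/24)·log₂(13/24)]
  = 0.5185 + 0.4308 + 0.4791
  = 1.4284 bits

All three agree: H(A,B) = 1.4284 bits ✓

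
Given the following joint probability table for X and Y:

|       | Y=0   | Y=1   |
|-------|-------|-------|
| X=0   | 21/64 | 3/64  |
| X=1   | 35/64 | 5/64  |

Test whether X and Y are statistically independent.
Marginal P(X) (row sums):
  P(X=0) = 21/64 + 3/64 = 3/8
  P(X=1) = 35/64 + 5/64 = 5/8
Marginal P(Y) (column sums):
  P(Y=0) = 21/64 + 35/64 = 7/8
  P(Y=1) = 3/64 + 5/64 = 1/8

X and Y are independent iff P(X=i,Y=j) = P(X=i)·P(Y=j) for every cell.
  P(X=0)·P(Y=0) = 3/8 × 7/8 = 21/64 = P(X=0,Y=0) ✓
  P(X=0)·P(Y=1) = 3/8 × 1/8 = 3/64 = P(X=0,Y=1) ✓
  P(X=1)·P(Y=0) = 5/8 × 7/8 = 35/64 = P(X=1,Y=0) ✓
  P(X=1)·P(Y=1) = 5/8 × 1/8 = 5/64 = P(X=1,Y=1) ✓

Yes, X and Y are independent: every cell factors, so I(X;Y) = 0 bits.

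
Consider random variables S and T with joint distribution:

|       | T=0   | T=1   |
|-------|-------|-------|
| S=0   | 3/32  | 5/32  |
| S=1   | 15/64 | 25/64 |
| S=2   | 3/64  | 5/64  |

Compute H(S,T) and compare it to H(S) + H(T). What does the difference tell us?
Marginal P(S) (row sums):
  P(S=0) = 3/32 + 5/32 = 1/4
  P(S=1) = 15/64 + 25/64 = 5/8
  P(S=2) = 3/64 + 5/64 = 1/8
Marginal P(T) (column sums):
  P(T=0) = 3/32 + 15/64 + 3/64 = 3/8
  P(T=1) = 5/32 + 25/64 + 5/64 = 5/8

H(S,T) = -[(3/32)·log₂(3/32) + (5/32)·log₂(5/32) + (15/64)·log₂(15/64) + (25/64)·log₂(25/64) + (3/64)·log₂(3/64) + (5/64)·log₂(5/64)]
  = 0.3202 + 0.4184 + 0.4906 + 0.5297 + 0.2070 + 0.2873
  = 2.2532 bits
H(S) = -[(1/4)·log₂(1/4) + (5/8)·log₂(5/8) + (1/8)·log₂(1/8)]
  = 0.5000 + 0.4238 + 0.3750
  = 1.2988 bits
H(T) = -[(3/8)·log₂(3/8) + (5/8)·log₂(5/8)]
  = 0.5306 + 0.4238
  = 0.9544 bits

H(S) + H(T) = 1.2988 + 0.9544 = 2.2532 bits
Difference: H(S) + H(T) - H(S,T) = 2.2532 - 2.2532 = 0.0000 bits = I(S;T)

The difference is the mutual information; it is 0 here, so S and T are independent (the joint entropy equals the sum of the marginal entropies).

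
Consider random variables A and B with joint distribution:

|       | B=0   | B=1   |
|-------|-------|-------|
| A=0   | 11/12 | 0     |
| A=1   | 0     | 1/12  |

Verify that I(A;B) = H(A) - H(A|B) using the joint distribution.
Left side, from I(A;B) = H(A) + H(B) - H(A,B):
Marginal P(A) (row sums):
  P(A=0) = 11/12 + 0 = 11/12
  P(A=1) = 0 + 1/12 = 1/12
Marginal P(B) (column sums):
  P(B=0) = 11/12 + 0 = 11/12
  P(B=1) = 0 + 1/12 = 1/12

H(A) = -[(11/12)·log₂(11/12) + (1/12)·log₂(1/12)]
  = 0.1151 + 0.2987
  = 0.4138 bits
H(B) = -[(11/12)·log₂(11/12) + (1/12)·log₂(1/12)]
  = 0.1151 + 0.2987
  = 0.4138 bits
H(A,B) = -[(11/12)·log₂(11/12) + (1/12)·log₂(1/12)]
  = 0.1151 + 0.2987
  = 0.4138 bits

I(A;B) = H(A) + H(B) - H(A,B)
  = 0.4138 + 0.4138 - 0.4138
  = 0.4138 bits

Right side, with H(A|B) computed directly from the conditional probabilities:
H(A|B) = -Σ P(A,B)·log₂ P(A|B), where P(A|B) = P(A,B) / P(B)
  (cells with P(A,B) = 0 contribute 0)
  (A=0,B=0): P(A|B) = (11/12)/(11/12) = 1;  -(11/12)·log₂(1) = 0.0000
  (A=1,B=1): P(A|B) = (1/12)/(1/12) = 1;  -(1/12)·log₂(1) = 0.0000
H(A|B) = 0.0000 + 0.0000
  = 0.0000 bits
H(A) - H(A|B) = 0.4138 - 0.0000 = 0.4138 bits

Both sides equal 0.4138 bits, so I(A;B) = H(A) - H(A|B) ✓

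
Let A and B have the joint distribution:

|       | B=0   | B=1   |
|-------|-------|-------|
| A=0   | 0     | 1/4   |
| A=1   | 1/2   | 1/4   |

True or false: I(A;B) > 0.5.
Marginal P(A) (row sums):
  P(A=0) = 0 + 1/4 = 1/4
  P(A=1) = 1/2 + 1/4 = 3/4
Marginal P(B) (column sums):
  P(B=0) = 0 + 1/2 = 1/2
  P(B=1) = 1/4 + 1/4 = 1/2

H(A) = -[(1/4)·log₂(1/4) + (3/4)·log₂(3/4)]
  = 0.5000 + 0.3113
  = 0.8113 bits
H(B) = -[(1/2)·log₂(1/2) + (1/2)·log₂(1/2)]
  = 0.5000 + 0.5000
  = 1.0000 bits
H(A,B) = -[(1/4)·log₂(1/4) + (1/2)·log₂(1/2) + (1/4)·log₂(1/4)]
  = 0.5000 + 0.5000 + 0.5000
  = 1.5000 bits

I(A;B) = H(A) + H(B) - H(A,B)
  = 0.8113 + 1.0000 - 1.5000
  = 0.3113 bits

False. I(A;B) = 0.3113 bits, which is ≤ 0.5 bits.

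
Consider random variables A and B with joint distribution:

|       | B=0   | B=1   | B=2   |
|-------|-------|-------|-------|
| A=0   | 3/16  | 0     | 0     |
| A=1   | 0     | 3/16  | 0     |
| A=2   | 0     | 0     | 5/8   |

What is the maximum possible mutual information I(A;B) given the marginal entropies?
The upper bound on mutual information is I(A;B) ≤ min(H(A), H(B)).

Marginal P(A) (row sums):
  P(A=0) = 3/16 + 0 + 0 = 3/16
  P(A=1) = 0 + 3/16 + 0 = 3/16
  P(A=2) = 0 + 0 + 5/8 = 5/8
Marginal P(B) (column sums):
  P(B=0) = 3/16 + 0 + 0 = 3/16
  P(B=1) = 0 + 3/16 + 0 = 3/16
  P(B=2) = 0 + 0 + 5/8 = 5/8

H(A) = -[(3/16)·log₂(3/16) + (3/16)·log₂(3/16) + (5/8)·log₂(5/8)]
  = 0.4528 + 0.4528 + 0.4238
  = 1.3294 bits
H(B) = -[(3/16)·log₂(3/16) + (3/16)·log₂(3/16) + (5/8)·log₂(5/8)]
  = 0.4528 + 0.4528 + 0.4238
  = 1.3294 bits

Maximum possible I(A;B) = min(1.3294, 1.3294) = 1.3294 bits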